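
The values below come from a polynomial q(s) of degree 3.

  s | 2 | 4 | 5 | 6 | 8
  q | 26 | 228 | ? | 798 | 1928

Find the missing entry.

455

The 4 known values determine q uniquely (degree ≤ 3).
L_0(5) = (1)·(-1)·(-3)/[(-2)·(-4)·(-6)] = -1/16
L_1(5) = (3)·(-1)·(-3)/[(2)·(-2)·(-4)] = 9/16
L_2(5) = (3)·(1)·(-3)/[(4)·(2)·(-2)] = 9/16
L_3(5) = (3)·(1)·(-1)/[(6)·(4)·(2)] = -1/16
Sum: 26·(-1/16) + 228·(9/16) + 798·(9/16) + 1928·(-1/16) = 455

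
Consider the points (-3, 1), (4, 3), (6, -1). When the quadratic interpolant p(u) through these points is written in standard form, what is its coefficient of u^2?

The leading coefficient equals the top divided difference p[-3,4,6].
p[-3,4] = (3 - 1) / (4 - (-3)) = 2/7
p[4,6] = (-1 - 3) / (6 - 4) = -2
p[-3,4,6] = (-2 - 2/7) / (6 - (-3)) = -16/63

-16/63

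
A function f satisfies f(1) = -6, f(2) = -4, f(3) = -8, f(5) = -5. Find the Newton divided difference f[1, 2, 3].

f[1,2] = (-4 - (-6)) / (2 - 1) = 2
f[2,3] = (-8 - (-4)) / (3 - 2) = -4
f[1,2,3] = (-4 - 2) / (3 - 1) = -3

-3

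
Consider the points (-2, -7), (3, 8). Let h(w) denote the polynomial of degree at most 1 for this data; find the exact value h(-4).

L_0(-4) = (-7)/[(-5)] = 7/5
L_1(-4) = (-2)/[(5)] = -2/5
Sum: (-7)·(7/5) + 8·(-2/5) = -13

-13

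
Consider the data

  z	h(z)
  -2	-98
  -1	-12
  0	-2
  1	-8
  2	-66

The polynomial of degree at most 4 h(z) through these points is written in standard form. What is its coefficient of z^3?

2

Build the Lagrange basis polynomials:
L_0(z) = (z + 1)z(z - 1)(z - 2) / [24] = (1/24)z^4 - (1/12)z^3 - (1/24)z^2 + (1/12)z
L_1(z) = (z + 2)z(z - 1)(z - 2) / [-6] = -(1/6)z^4 + (1/6)z^3 + (2/3)z^2 - (2/3)z
L_2(z) = (z + 2)(z + 1)(z - 1)(z - 2) / [4] = (1/4)z^4 - (5/4)z^2 + 1
L_3(z) = (z + 2)(z + 1)z(z - 2) / [-6] = -(1/6)z^4 - (1/6)z^3 + (2/3)z^2 + (2/3)z
L_4(z) = (z + 2)(z + 1)z(z - 1) / [24] = (1/24)z^4 + (1/12)z^3 - (1/24)z^2 - (1/12)z
h(z) = (-98)·L_0 + (-12)·L_1 + (-2)·L_2 + (-8)·L_3 + (-66)·L_4
Only the coefficient of z^3 is needed; take it from each L_i and combine:
(-98)·(-1/12) + (-12)·(1/6) + (-2)·(0) + (-8)·(-1/6) + (-66)·(1/12) = 2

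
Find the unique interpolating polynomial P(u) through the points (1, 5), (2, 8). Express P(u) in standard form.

P(u) = 3u + 2

Build the Lagrange basis polynomials:
L_0(u) = (u - 2) / [-1] = -u + 2
L_1(u) = (u - 1) / [1] = u - 1
P(u) = 5·L_0 + 8·L_1
  5·L_0(u) = -5u + 10
  8·L_1(u) = 8u - 8
Adding term by term: 3u + 2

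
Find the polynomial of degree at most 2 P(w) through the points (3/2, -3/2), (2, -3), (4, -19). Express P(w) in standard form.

L_0(w) = (w - 2)(w - 4) / [5/4] = (4/5)w^2 - (24/5)w + 32/5
L_1(w) = (w - 3/2)(w - 4) / [-1] = -w^2 + (11/2)w - 6
L_2(w) = (w - 3/2)(w - 2) / [5] = (1/5)w^2 - (7/10)w + 3/5
P(w) = (-3/2)·L_0 + (-3)·L_1 + (-19)·L_2
  (-3/2)·L_0(w) = -(6/5)w^2 + (36/5)w - 48/5
  (-3)·L_1(w) = 3w^2 - (33/2)w + 18
  (-19)·L_2(w) = -(19/5)w^2 + (133/10)w - 57/5
Adding term by term: -2w^2 + 4w - 3

P(w) = -2w^2 + 4w - 3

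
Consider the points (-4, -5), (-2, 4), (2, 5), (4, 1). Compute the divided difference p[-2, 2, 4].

p[-2,2] = (5 - 4) / (2 - (-2)) = 1/4
p[2,4] = (1 - 5) / (4 - 2) = -2
p[-2,2,4] = (-2 - 1/4) / (4 - (-2)) = -3/8

-3/8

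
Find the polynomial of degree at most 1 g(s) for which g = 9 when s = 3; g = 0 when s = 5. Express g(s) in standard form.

g(s) = -(9/2)s + 45/2

Build the Lagrange basis polynomials:
L_0(s) = (s - 5) / [-2] = -(1/2)s + 5/2
L_1(s) = (s - 3) / [2] = (1/2)s - 3/2
g(s) = 9·L_0 + 0·L_1
  9·L_0(s) = -(9/2)s + 45/2
  0·L_1(s) = 0
Adding term by term: -(9/2)s + 45/2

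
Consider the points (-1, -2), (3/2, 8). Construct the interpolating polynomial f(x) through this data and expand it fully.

f(x) = 4x + 2

Build the Lagrange basis polynomials:
L_0(x) = (x - 3/2) / [-5/2] = -(2/5)x + 3/5
L_1(x) = (x + 1) / [5/2] = (2/5)x + 2/5
f(x) = (-2)·L_0 + 8·L_1
  (-2)·L_0(x) = (4/5)x - 6/5
  8·L_1(x) = (16/5)x + 16/5
Adding term by term: 4x + 2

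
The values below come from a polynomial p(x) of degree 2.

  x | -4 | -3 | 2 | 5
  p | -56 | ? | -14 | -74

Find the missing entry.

-34

The 3 known values determine p uniquely (degree ≤ 2).
L_0(-3) = (-5)·(-8)/[(-6)·(-9)] = 20/27
L_1(-3) = (1)·(-8)/[(6)·(-3)] = 4/9
L_2(-3) = (1)·(-5)/[(9)·(3)] = -5/27
Sum: (-56)·(20/27) + (-14)·(4/9) + (-74)·(-5/27) = -34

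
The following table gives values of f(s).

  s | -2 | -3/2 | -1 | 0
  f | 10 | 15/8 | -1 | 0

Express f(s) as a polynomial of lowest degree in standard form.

f(s) = -3s^3 - 3s^2 + s

Build the Lagrange basis polynomials:
L_0(s) = (s + 3/2)(s + 1)s / [-1] = -s^3 - (5/2)s^2 - (3/2)s
L_1(s) = (s + 2)(s + 1)s / [3/8] = (8/3)s^3 + 8s^2 + (16/3)s
L_2(s) = (s + 2)(s + 3/2)s / [-1/2] = -2s^3 - 7s^2 - 6s
L_3(s) = (s + 2)(s + 3/2)(s + 1) / [3] = (1/3)s^3 + (3/2)s^2 + (13/6)s + 1
f(s) = 10·L_0 + (15/8)·L_1 + (-1)·L_2 + 0·L_3
  10·L_0(s) = -10s^3 - 25s^2 - 15s
  (15/8)·L_1(s) = 5s^3 + 15s^2 + 10s
  (-1)·L_2(s) = 2s^3 + 7s^2 + 6s
  0·L_3(s) = 0
Adding term by term: -3s^3 - 3s^2 + s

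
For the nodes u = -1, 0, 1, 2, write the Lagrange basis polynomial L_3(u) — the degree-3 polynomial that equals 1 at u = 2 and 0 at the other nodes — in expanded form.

L_3(u) = (u + 1)u(u - 1) / [(3)·(2)·(1)]
       = (u^3 - u) / (6)

L_3(u) = (1/6)u^3 - (1/6)u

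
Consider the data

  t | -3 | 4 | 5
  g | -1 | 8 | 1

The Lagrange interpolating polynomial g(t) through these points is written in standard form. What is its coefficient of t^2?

The leading coefficient equals the top divided difference g[-3,4,5].
g[-3,4] = (8 - (-1)) / (4 - (-3)) = 9/7
g[4,5] = (1 - 8) / (5 - 4) = -7
g[-3,4,5] = (-7 - 9/7) / (5 - (-3)) = -29/28

-29/28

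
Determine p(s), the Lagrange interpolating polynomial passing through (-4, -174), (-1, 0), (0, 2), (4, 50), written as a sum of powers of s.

L_0(s) = (s + 1)s(s - 4) / [-96] = -(1/96)s^3 + (1/32)s^2 + (1/24)s
L_1(s) = (s + 4)s(s - 4) / [15] = (1/15)s^3 - (16/15)s
L_2(s) = (s + 4)(s + 1)(s - 4) / [-16] = -(1/16)s^3 - (1/16)s^2 + s + 1
L_3(s) = (s + 4)(s + 1)s / [160] = (1/160)s^3 + (1/32)s^2 + (1/40)s
p(s) = (-174)·L_0 + 0·L_1 + 2·L_2 + 50·L_3
  (-174)·L_0(s) = (29/16)s^3 - (87/16)s^2 - (29/4)s
  0·L_1(s) = 0
  2·L_2(s) = -(1/8)s^3 - (1/8)s^2 + 2s + 2
  50·L_3(s) = (5/16)s^3 + (25/16)s^2 + (5/4)s
Adding term by term: 2s^3 - 4s^2 - 4s + 2

p(s) = 2s^3 - 4s^2 - 4s + 2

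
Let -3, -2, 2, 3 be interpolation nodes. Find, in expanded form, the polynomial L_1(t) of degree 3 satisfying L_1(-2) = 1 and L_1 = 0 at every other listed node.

L_1(t) = (t + 3)(t - 2)(t - 3) / [(1)·(-4)·(-5)]
       = (t^3 - 2t^2 - 9t + 18) / (20)

L_1(t) = (1/20)t^3 - (1/10)t^2 - (9/20)t + 9/10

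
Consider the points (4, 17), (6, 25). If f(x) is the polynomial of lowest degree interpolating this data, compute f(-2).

Evaluate each Lagrange basis at x = -2:
L_0(-2) = (-8)/[(-2)] = 4
L_1(-2) = (-6)/[(2)] = -3
Sum: 17·(4) + 25·(-3) = -7

-7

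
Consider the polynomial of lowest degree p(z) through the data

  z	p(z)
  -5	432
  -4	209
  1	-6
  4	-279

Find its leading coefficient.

-4

Build the Lagrange basis polynomials:
L_0(z) = (z + 4)(z - 1)(z - 4) / [-54] = -(1/54)z^3 + (1/54)z^2 + (8/27)z - 8/27
L_1(z) = (z + 5)(z - 1)(z - 4) / [40] = (1/40)z^3 - (21/40)z + 1/2
L_2(z) = (z + 5)(z + 4)(z - 4) / [-90] = -(1/90)z^3 - (1/18)z^2 + (8/45)z + 8/9
L_3(z) = (z + 5)(z + 4)(z - 1) / [216] = (1/216)z^3 + (1/27)z^2 + (11/216)z - 5/54
p(z) = 432·L_0 + 209·L_1 + (-6)·L_2 + (-279)·L_3
Only the coefficient of z^3 is needed; take it from each L_i and combine:
432·(-1/54) + 209·(1/40) + (-6)·(-1/90) + (-279)·(1/216) = -4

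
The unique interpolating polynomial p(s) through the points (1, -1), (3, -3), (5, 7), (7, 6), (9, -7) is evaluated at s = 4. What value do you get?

Using Newton's divided-difference form:
p[1,3] = (-3 - (-1)) / (3 - 1) = -1
p[3,5] = (7 - (-3)) / (5 - 3) = 5
p[5,7] = (6 - 7) / (7 - 5) = -1/2
p[7,9] = (-7 - 6) / (9 - 7) = -13/2
p[1,3,5] = (5 - (-1)) / (5 - 1) = 3/2
p[3,5,7] = (-1/2 - 5) / (7 - 3) = -11/8
p[5,7,9] = (-13/2 - (-1/2)) / (9 - 5) = -3/2
p[1,3,5,7] = (-11/8 - 3/2) / (7 - 1) = -23/48
p[3,5,7,9] = (-3/2 - (-11/8)) / (9 - 3) = -1/48
p[1,3,5,7,9] = (-1/48 - (-23/48)) / (9 - 1) = 11/192
p(4) = -1 + (-1)·(3) + (3/2)·(3)·(1) + (-23/48)·(3)·(1)·(-1) + (11/192)·(3)·(1)·(-1)·(-3) = 157/64

157/64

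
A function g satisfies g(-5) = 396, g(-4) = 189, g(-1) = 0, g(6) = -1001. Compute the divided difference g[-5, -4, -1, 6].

-4

g[-5,-4] = (189 - 396) / (-4 - (-5)) = -207
g[-4,-1] = (0 - 189) / (-1 - (-4)) = -63
g[-1,6] = (-1001 - 0) / (6 - (-1)) = -143
g[-5,-4,-1] = (-63 - (-207)) / (-1 - (-5)) = 36
g[-4,-1,6] = (-143 - (-63)) / (6 - (-4)) = -8
g[-5,-4,-1,6] = (-8 - 36) / (6 - (-5)) = -4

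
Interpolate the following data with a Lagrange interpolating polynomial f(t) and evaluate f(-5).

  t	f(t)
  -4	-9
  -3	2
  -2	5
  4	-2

-1711/56

Evaluate each Lagrange basis at t = -5:
L_0(-5) = (-2)·(-3)·(-9)/[(-1)·(-2)·(-8)] = 27/8
L_1(-5) = (-1)·(-3)·(-9)/[(1)·(-1)·(-7)] = -27/7
L_2(-5) = (-1)·(-2)·(-9)/[(2)·(1)·(-6)] = 3/2
L_3(-5) = (-1)·(-2)·(-3)/[(8)·(7)·(6)] = -1/56
Sum: (-9)·(27/8) + 2·(-27/7) + 5·(3/2) + (-2)·(-1/56) = -1711/56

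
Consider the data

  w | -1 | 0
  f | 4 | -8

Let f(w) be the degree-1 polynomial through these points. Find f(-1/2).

-2

L_0(-1/2) = (-1/2)/[(-1)] = 1/2
L_1(-1/2) = (1/2)/[(1)] = 1/2
Sum: 4·(1/2) + (-8)·(1/2) = -2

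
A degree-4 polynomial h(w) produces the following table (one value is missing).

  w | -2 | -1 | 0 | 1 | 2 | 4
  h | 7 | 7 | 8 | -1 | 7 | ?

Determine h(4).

The 5 known values determine h uniquely (degree ≤ 4).
Evaluate each Lagrange basis at w = 4:
L_0(4) = (5)·(4)·(3)·(2)/[(-1)·(-2)·(-3)·(-4)] = 5
L_1(4) = (6)·(4)·(3)·(2)/[(1)·(-1)·(-2)·(-3)] = -24
L_2(4) = (6)·(5)·(3)·(2)/[(2)·(1)·(-1)·(-2)] = 45
L_3(4) = (6)·(5)·(4)·(2)/[(3)·(2)·(1)·(-1)] = -40
L_4(4) = (6)·(5)·(4)·(3)/[(4)·(3)·(2)·(1)] = 15
Sum: 7·(5) + 7·(-24) + 8·(45) + (-1)·(-40) + 7·(15) = 372

372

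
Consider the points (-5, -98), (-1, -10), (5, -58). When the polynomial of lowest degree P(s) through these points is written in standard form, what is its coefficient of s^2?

L_0(s) = (s + 1)(s - 5) / [40] = (1/40)s^2 - (1/10)s - 1/8
L_1(s) = (s + 5)(s - 5) / [-24] = -(1/24)s^2 + 25/24
L_2(s) = (s + 5)(s + 1) / [60] = (1/60)s^2 + (1/10)s + 1/12
P(s) = (-98)·L_0 + (-10)·L_1 + (-58)·L_2
Only the coefficient of s^2 is needed; take it from each L_i and combine:
(-98)·(1/40) + (-10)·(-1/24) + (-58)·(1/60) = -3

-3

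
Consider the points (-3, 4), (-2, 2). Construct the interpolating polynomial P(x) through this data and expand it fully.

P(x) = -2x - 2

L_0(x) = (x + 2) / [-1] = -x - 2
L_1(x) = (x + 3) / [1] = x + 3
P(x) = 4·L_0 + 2·L_1
  4·L_0(x) = -4x - 8
  2·L_1(x) = 2x + 6
Adding term by term: -2x - 2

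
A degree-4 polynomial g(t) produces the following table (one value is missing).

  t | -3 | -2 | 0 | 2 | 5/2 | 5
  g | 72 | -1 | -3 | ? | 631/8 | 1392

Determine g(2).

27

The 5 known values determine g uniquely (degree ≤ 4).
L_0(2) = (4)·(2)·(-1/2)·(-3)/[(-1)·(-3)·(-11/2)·(-8)] = 1/11
L_1(2) = (5)·(2)·(-1/2)·(-3)/[(1)·(-2)·(-9/2)·(-7)] = -5/21
L_2(2) = (5)·(4)·(-1/2)·(-3)/[(3)·(2)·(-5/2)·(-5)] = 2/5
L_3(2) = (5)·(4)·(2)·(-3)/[(11/2)·(9/2)·(5/2)·(-5/2)] = 128/165
L_4(2) = (5)·(4)·(2)·(-1/2)/[(8)·(7)·(5)·(5/2)] = -1/35
Sum: 72·(1/11) + (-1)·(-5/21) + (-3)·(2/5) + 631/8·(128/165) + 1392·(-1/35) = 27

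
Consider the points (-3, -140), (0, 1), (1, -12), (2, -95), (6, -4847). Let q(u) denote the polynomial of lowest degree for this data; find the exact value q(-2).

Evaluate each Lagrange basis at u = -2:
L_0(-2) = (-2)·(-3)·(-4)·(-8)/[(-3)·(-4)·(-5)·(-9)] = 16/45
L_1(-2) = (1)·(-3)·(-4)·(-8)/[(3)·(-1)·(-2)·(-6)] = 8/3
L_2(-2) = (1)·(-2)·(-4)·(-8)/[(4)·(1)·(-1)·(-5)] = -16/5
L_3(-2) = (1)·(-2)·(-3)·(-8)/[(5)·(2)·(1)·(-4)] = 6/5
L_4(-2) = (1)·(-2)·(-3)·(-4)/[(9)·(6)·(5)·(4)] = -1/45
Sum: (-140)·(16/45) + 1·(8/3) + (-12)·(-16/5) + (-95)·(6/5) + (-4847)·(-1/45) = -15

-15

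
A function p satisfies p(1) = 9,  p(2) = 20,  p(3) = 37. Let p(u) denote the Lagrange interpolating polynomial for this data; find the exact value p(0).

Evaluate each Lagrange basis at u = 0:
L_0(0) = (-2)·(-3)/[(-1)·(-2)] = 3
L_1(0) = (-1)·(-3)/[(1)·(-1)] = -3
L_2(0) = (-1)·(-2)/[(2)·(1)] = 1
Sum: 9·(3) + 20·(-3) + 37·(1) = 4

4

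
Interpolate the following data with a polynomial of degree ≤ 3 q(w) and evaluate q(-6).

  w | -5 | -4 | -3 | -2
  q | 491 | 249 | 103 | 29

L_0(-6) = (-2)·(-3)·(-4)/[(-1)·(-2)·(-3)] = 4
L_1(-6) = (-1)·(-3)·(-4)/[(1)·(-1)·(-2)] = -6
L_2(-6) = (-1)·(-2)·(-4)/[(2)·(1)·(-1)] = 4
L_3(-6) = (-1)·(-2)·(-3)/[(3)·(2)·(1)] = -1
Sum: 491·(4) + 249·(-6) + 103·(4) + 29·(-1) = 853

853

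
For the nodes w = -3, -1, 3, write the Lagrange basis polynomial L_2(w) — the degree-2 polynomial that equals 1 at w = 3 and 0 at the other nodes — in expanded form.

L_2(w) = (w + 3)(w + 1) / [(6)·(4)]
       = (w^2 + 4w + 3) / (24)

L_2(w) = (1/24)w^2 + (1/6)w + 1/8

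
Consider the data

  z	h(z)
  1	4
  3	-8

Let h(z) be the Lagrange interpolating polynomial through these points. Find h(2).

Evaluate each Lagrange basis at z = 2:
L_0(2) = (-1)/[(-2)] = 1/2
L_1(2) = (1)/[(2)] = 1/2
Sum: 4·(1/2) + (-8)·(1/2) = -2

-2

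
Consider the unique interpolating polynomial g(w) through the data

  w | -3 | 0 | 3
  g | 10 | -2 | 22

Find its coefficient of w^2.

The leading coefficient equals the top divided difference g[-3,0,3].
g[-3,0] = (-2 - 10) / (0 - (-3)) = -4
g[0,3] = (22 - (-2)) / (3 - 0) = 8
g[-3,0,3] = (8 - (-4)) / (3 - (-3)) = 2

2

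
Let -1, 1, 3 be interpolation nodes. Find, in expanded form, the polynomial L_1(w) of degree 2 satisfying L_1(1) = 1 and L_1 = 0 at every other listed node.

L_1(w) = (w + 1)(w - 3) / [(2)·(-2)]
       = (w^2 - 2w - 3) / (-4)

L_1(w) = -(1/4)w^2 + (1/2)w + 3/4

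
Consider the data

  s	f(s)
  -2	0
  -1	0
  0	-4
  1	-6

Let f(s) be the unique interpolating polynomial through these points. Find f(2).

0

L_0(2) = (3)·(2)·(1)/[(-1)·(-2)·(-3)] = -1
L_1(2) = (4)·(2)·(1)/[(1)·(-1)·(-2)] = 4
L_2(2) = (4)·(3)·(1)/[(2)·(1)·(-1)] = -6
L_3(2) = (4)·(3)·(2)/[(3)·(2)·(1)] = 4
Sum: 0 + 0 + (-4)·(-6) + (-6)·(4) = 0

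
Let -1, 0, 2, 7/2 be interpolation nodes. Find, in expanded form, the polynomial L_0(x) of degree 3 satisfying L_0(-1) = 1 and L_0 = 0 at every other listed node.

L_0(x) = -(2/27)x^3 + (11/27)x^2 - (14/27)x

L_0(x) = x(x - 2)(x - 7/2) / [(-1)·(-3)·(-9/2)]
       = (x^3 - (11/2)x^2 + 7x) / (-27/2)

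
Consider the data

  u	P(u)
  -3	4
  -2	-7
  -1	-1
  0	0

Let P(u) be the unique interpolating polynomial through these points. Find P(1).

-26

Evaluate each Lagrange basis at u = 1:
L_0(1) = (3)·(2)·(1)/[(-1)·(-2)·(-3)] = -1
L_1(1) = (4)·(2)·(1)/[(1)·(-1)·(-2)] = 4
L_2(1) = (4)·(3)·(1)/[(2)·(1)·(-1)] = -6
L_3(1) = (4)·(3)·(2)/[(3)·(2)·(1)] = 4
Sum: 4·(-1) + (-7)·(4) + (-1)·(-6) + 0 = -26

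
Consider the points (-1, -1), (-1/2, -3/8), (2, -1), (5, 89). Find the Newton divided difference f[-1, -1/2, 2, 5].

1

f[-1,-1/2] = (-3/8 - (-1)) / (-1/2 - (-1)) = 5/4
f[-1/2,2] = (-1 - (-3/8)) / (2 - (-1/2)) = -1/4
f[2,5] = (89 - (-1)) / (5 - 2) = 30
f[-1,-1/2,2] = (-1/4 - 5/4) / (2 - (-1)) = -1/2
f[-1/2,2,5] = (30 - (-1/4)) / (5 - (-1/2)) = 11/2
f[-1,-1/2,2,5] = (11/2 - (-1/2)) / (5 - (-1)) = 1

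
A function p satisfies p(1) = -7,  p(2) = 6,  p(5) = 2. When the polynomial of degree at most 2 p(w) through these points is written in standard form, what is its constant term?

L_0(w) = (w - 2)(w - 5) / [4] = (1/4)w^2 - (7/4)w + 5/2
L_1(w) = (w - 1)(w - 5) / [-3] = -(1/3)w^2 + 2w - 5/3
L_2(w) = (w - 1)(w - 2) / [12] = (1/12)w^2 - (1/4)w + 1/6
p(w) = (-7)·L_0 + 6·L_1 + 2·L_2
Only the constant term is needed; take it from each L_i and combine:
(-7)·(5/2) + 6·(-5/3) + 2·(1/6) = -163/6

-163/6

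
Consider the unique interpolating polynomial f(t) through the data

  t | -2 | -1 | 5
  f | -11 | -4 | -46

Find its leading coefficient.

-2

The leading coefficient equals the top divided difference f[-2,-1,5].
f[-2,-1] = (-4 - (-11)) / (-1 - (-2)) = 7
f[-1,5] = (-46 - (-4)) / (5 - (-1)) = -7
f[-2,-1,5] = (-7 - 7) / (5 - (-2)) = -2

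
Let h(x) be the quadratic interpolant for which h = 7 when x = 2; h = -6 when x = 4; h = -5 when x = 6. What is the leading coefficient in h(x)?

7/4

Build the Lagrange basis polynomials:
L_0(x) = (x - 4)(x - 6) / [8] = (1/8)x^2 - (5/4)x + 3
L_1(x) = (x - 2)(x - 6) / [-4] = -(1/4)x^2 + 2x - 3
L_2(x) = (x - 2)(x - 4) / [8] = (1/8)x^2 - (3/4)x + 1
h(x) = 7·L_0 + (-6)·L_1 + (-5)·L_2
Only the coefficient of x^2 is needed; take it from each L_i and combine:
7·(1/8) + (-6)·(-1/4) + (-5)·(1/8) = 7/4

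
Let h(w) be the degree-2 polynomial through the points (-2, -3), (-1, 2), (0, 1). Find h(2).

-19

Using Newton's divided-difference form:
h[-2,-1] = (2 - (-3)) / (-1 - (-2)) = 5
h[-1,0] = (1 - 2) / (0 - (-1)) = -1
h[-2,-1,0] = (-1 - 5) / (0 - (-2)) = -3
h(2) = -3 + 5·(4) + (-3)·(4)·(3) = -19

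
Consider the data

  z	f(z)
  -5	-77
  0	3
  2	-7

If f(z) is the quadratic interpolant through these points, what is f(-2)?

-11

Using Newton's divided-difference form:
f[-5,0] = (3 - (-77)) / (0 - (-5)) = 16
f[0,2] = (-7 - 3) / (2 - 0) = -5
f[-5,0,2] = (-5 - 16) / (2 - (-5)) = -3
f(-2) = -77 + 16·(3) + (-3)·(3)·(-2) = -11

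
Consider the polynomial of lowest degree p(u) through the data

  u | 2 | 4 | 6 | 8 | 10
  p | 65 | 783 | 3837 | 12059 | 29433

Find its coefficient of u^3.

Build the Lagrange basis polynomials:
L_0(u) = (u - 4)(u - 6)(u - 8)(u - 10) / [384] = (1/384)u^4 - (7/96)u^3 + (71/96)u^2 - (77/24)u + 5
L_1(u) = (u - 2)(u - 6)(u - 8)(u - 10) / [-96] = -(1/96)u^4 + (13/48)u^3 - (59/24)u^2 + (107/12)u - 10
L_2(u) = (u - 2)(u - 4)(u - 8)(u - 10) / [64] = (1/64)u^4 - (3/8)u^3 + (49/16)u^2 - (39/4)u + 10
L_3(u) = (u - 2)(u - 4)(u - 6)(u - 10) / [-96] = -(1/96)u^4 + (11/48)u^3 - (41/24)u^2 + (61/12)u - 5
L_4(u) = (u - 2)(u - 4)(u - 6)(u - 8) / [384] = (1/384)u^4 - (5/96)u^3 + (35/96)u^2 - (25/24)u + 1
p(u) = 65·L_0 + 783·L_1 + 3837·L_2 + 12059·L_3 + 29433·L_4
Only the coefficient of u^3 is needed; take it from each L_i and combine:
65·(-7/96) + 783·(13/48) + 3837·(-3/8) + 12059·(11/48) + 29433·(-5/96) = -1

-1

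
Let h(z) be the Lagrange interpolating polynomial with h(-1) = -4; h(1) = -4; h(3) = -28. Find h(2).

-13

L_0(2) = (1)·(-1)/[(-2)·(-4)] = -1/8
L_1(2) = (3)·(-1)/[(2)·(-2)] = 3/4
L_2(2) = (3)·(1)/[(4)·(2)] = 3/8
Sum: (-4)·(-1/8) + (-4)·(3/4) + (-28)·(3/8) = -13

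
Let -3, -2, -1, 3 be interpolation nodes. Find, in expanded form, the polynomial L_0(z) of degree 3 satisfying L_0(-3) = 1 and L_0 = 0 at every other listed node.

L_0(z) = -(1/12)z^3 + (7/12)z + 1/2

L_0(z) = (z + 2)(z + 1)(z - 3) / [(-1)·(-2)·(-6)]
       = (z^3 - 7z - 6) / (-12)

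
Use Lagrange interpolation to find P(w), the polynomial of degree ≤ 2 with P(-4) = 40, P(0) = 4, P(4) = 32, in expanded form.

Build the Lagrange basis polynomials:
L_0(w) = w(w - 4) / [32] = (1/32)w^2 - (1/8)w
L_1(w) = (w + 4)(w - 4) / [-16] = -(1/16)w^2 + 1
L_2(w) = (w + 4)w / [32] = (1/32)w^2 + (1/8)w
P(w) = 40·L_0 + 4·L_1 + 32·L_2
  40·L_0(w) = (5/4)w^2 - 5w
  4·L_1(w) = -(1/4)w^2 + 4
  32·L_2(w) = w^2 + 4w
Adding term by term: 2w^2 - w + 4

P(w) = 2w^2 - w + 4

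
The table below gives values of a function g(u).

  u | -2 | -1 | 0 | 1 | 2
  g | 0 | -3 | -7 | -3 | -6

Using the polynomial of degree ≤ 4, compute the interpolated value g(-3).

-31

Evaluate each Lagrange basis at u = -3:
L_0(-3) = (-2)·(-3)·(-4)·(-5)/[(-1)·(-2)·(-3)·(-4)] = 5
L_1(-3) = (-1)·(-3)·(-4)·(-5)/[(1)·(-1)·(-2)·(-3)] = -10
L_2(-3) = (-1)·(-2)·(-4)·(-5)/[(2)·(1)·(-1)·(-2)] = 10
L_3(-3) = (-1)·(-2)·(-3)·(-5)/[(3)·(2)·(1)·(-1)] = -5
L_4(-3) = (-1)·(-2)·(-3)·(-4)/[(4)·(3)·(2)·(1)] = 1
Sum: 0 + (-3)·(-10) + (-7)·(10) + (-3)·(-5) + (-6)·(1) = -31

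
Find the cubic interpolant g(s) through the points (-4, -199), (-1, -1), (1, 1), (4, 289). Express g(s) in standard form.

g(s) = 4s^3 + 3s^2 - 3s - 3

Newton's divided differences:
g[-4,-1] = (-1 - (-199)) / (-1 - (-4)) = 66
g[-1,1] = (1 - (-1)) / (1 - (-1)) = 1
g[1,4] = (289 - 1) / (4 - 1) = 96
g[-4,-1,1] = (1 - 66) / (1 - (-4)) = -13
g[-1,1,4] = (96 - 1) / (4 - (-1)) = 19
g[-4,-1,1,4] = (19 - (-13)) / (4 - (-4)) = 4
g(s) = -199 + 66·(s + 4) + (-13)·(s + 4)(s + 1) + 4·(s + 4)(s + 1)(s - 1)
Expanding: g(s) = 4s^3 + 3s^2 - 3s - 3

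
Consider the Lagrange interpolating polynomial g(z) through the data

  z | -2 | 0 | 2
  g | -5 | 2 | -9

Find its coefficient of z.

L_0(z) = z(z - 2) / [8] = (1/8)z^2 - (1/4)z
L_1(z) = (z + 2)(z - 2) / [-4] = -(1/4)z^2 + 1
L_2(z) = (z + 2)z / [8] = (1/8)z^2 + (1/4)z
g(z) = (-5)·L_0 + 2·L_1 + (-9)·L_2
Only the coefficient of z is needed; take it from each L_i and combine:
(-5)·(-1/4) + 2·(0) + (-9)·(1/4) = -1

-1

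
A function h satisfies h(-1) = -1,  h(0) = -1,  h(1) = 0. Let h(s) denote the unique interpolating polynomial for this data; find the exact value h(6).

L_0(6) = (6)·(5)/[(-1)·(-2)] = 15
L_1(6) = (7)·(5)/[(1)·(-1)] = -35
L_2(6) = (7)·(6)/[(2)·(1)] = 21
Sum: (-1)·(15) + (-1)·(-35) + 0 = 20

20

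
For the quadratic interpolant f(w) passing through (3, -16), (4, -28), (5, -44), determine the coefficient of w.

2

Build the Lagrange basis polynomials:
L_0(w) = (w - 4)(w - 5) / [2] = (1/2)w^2 - (9/2)w + 10
L_1(w) = (w - 3)(w - 5) / [-1] = -w^2 + 8w - 15
L_2(w) = (w - 3)(w - 4) / [2] = (1/2)w^2 - (7/2)w + 6
f(w) = (-16)·L_0 + (-28)·L_1 + (-44)·L_2
Only the coefficient of w is needed; take it from each L_i and combine:
(-16)·(-9/2) + (-28)·(8) + (-44)·(-7/2) = 2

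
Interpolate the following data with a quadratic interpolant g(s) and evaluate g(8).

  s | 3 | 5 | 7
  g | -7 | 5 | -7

Evaluate each Lagrange basis at s = 8:
L_0(8) = (3)·(1)/[(-2)·(-4)] = 3/8
L_1(8) = (5)·(1)/[(2)·(-2)] = -5/4
L_2(8) = (5)·(3)/[(4)·(2)] = 15/8
Sum: (-7)·(3/8) + 5·(-5/4) + (-7)·(15/8) = -22

-22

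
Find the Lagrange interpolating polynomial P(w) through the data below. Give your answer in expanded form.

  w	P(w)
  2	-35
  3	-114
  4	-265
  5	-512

Build the Lagrange basis polynomials:
L_0(w) = (w - 3)(w - 4)(w - 5) / [-6] = -(1/6)w^3 + 2w^2 - (47/6)w + 10
L_1(w) = (w - 2)(w - 4)(w - 5) / [2] = (1/2)w^3 - (11/2)w^2 + 19w - 20
L_2(w) = (w - 2)(w - 3)(w - 5) / [-2] = -(1/2)w^3 + 5w^2 - (31/2)w + 15
L_3(w) = (w - 2)(w - 3)(w - 4) / [6] = (1/6)w^3 - (3/2)w^2 + (13/3)w - 4
P(w) = (-35)·L_0 + (-114)·L_1 + (-265)·L_2 + (-512)·L_3
  (-35)·L_0(w) = (35/6)w^3 - 70w^2 + (1645/6)w - 350
  (-114)·L_1(w) = -57w^3 + 627w^2 - 2166w + 2280
  (-265)·L_2(w) = (265/2)w^3 - 1325w^2 + (8215/2)w - 3975
  (-512)·L_3(w) = -(256/3)w^3 + 768w^2 - (6656/3)w + 2048
Adding term by term: -4w^3 - 3w + 3

P(w) = -4w^3 - 3w + 3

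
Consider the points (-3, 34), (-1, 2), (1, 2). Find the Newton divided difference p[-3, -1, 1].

p[-3,-1] = (2 - 34) / (-1 - (-3)) = -16
p[-1,1] = (2 - 2) / (1 - (-1)) = 0
p[-3,-1,1] = (0 - (-16)) / (1 - (-3)) = 4

4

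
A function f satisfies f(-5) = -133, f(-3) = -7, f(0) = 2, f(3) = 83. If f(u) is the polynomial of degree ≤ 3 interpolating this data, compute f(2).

Evaluate each Lagrange basis at u = 2:
L_0(2) = (5)·(2)·(-1)/[(-2)·(-5)·(-8)] = 1/8
L_1(2) = (7)·(2)·(-1)/[(2)·(-3)·(-6)] = -7/18
L_2(2) = (7)·(5)·(-1)/[(5)·(3)·(-3)] = 7/9
L_3(2) = (7)·(5)·(2)/[(8)·(6)·(3)] = 35/72
Sum: (-133)·(1/8) + (-7)·(-7/18) + 2·(7/9) + 83·(35/72) = 28

28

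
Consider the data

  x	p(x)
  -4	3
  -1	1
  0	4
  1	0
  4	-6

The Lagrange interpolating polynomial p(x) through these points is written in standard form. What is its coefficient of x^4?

101/480

The leading coefficient equals the top divided difference p[-4,-1,0,1,4].
p[-4,-1] = (1 - 3) / (-1 - (-4)) = -2/3
p[-1,0] = (4 - 1) / (0 - (-1)) = 3
p[0,1] = (0 - 4) / (1 - 0) = -4
p[1,4] = (-6 - 0) / (4 - 1) = -2
p[-4,-1,0] = (3 - (-2/3)) / (0 - (-4)) = 11/12
p[-1,0,1] = (-4 - 3) / (1 - (-1)) = -7/2
p[0,1,4] = (-2 - (-4)) / (4 - 0) = 1/2
p[-4,-1,0,1] = (-7/2 - 11/12) / (1 - (-4)) = -53/60
p[-1,0,1,4] = (1/2 - (-7/2)) / (4 - (-1)) = 4/5
p[-4,-1,0,1,4] = (4/5 - (-53/60)) / (4 - (-4)) = 101/480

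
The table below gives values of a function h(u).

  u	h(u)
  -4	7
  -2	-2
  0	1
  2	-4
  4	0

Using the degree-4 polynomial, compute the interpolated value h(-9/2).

34799/2048

Evaluate each Lagrange basis at u = -9/2:
L_0(-9/2) = (-5/2)·(-9/2)·(-13/2)·(-17/2)/[(-2)·(-4)·(-6)·(-8)] = 3315/2048
L_1(-9/2) = (-1/2)·(-9/2)·(-13/2)·(-17/2)/[(2)·(-2)·(-4)·(-6)] = -663/512
L_2(-9/2) = (-1/2)·(-5/2)·(-13/2)·(-17/2)/[(4)·(2)·(-2)·(-4)] = 1105/1024
L_3(-9/2) = (-1/2)·(-5/2)·(-9/2)·(-17/2)/[(6)·(4)·(2)·(-2)] = -255/512
L_4(-9/2) = (-1/2)·(-5/2)·(-9/2)·(-13/2)/[(8)·(6)·(4)·(2)] = 195/2048
Sum: 7·(3315/2048) + (-2)·(-663/512) + 1·(1105/1024) + (-4)·(-255/512) + 0 = 34799/2048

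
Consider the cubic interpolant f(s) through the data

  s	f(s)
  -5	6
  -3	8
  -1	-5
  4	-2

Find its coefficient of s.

-16673/2520

Build the Lagrange basis polynomials:
L_0(s) = (s + 3)(s + 1)(s - 4) / [-72] = -(1/72)s^3 + (13/72)s + 1/6
L_1(s) = (s + 5)(s + 1)(s - 4) / [28] = (1/28)s^3 + (1/14)s^2 - (19/28)s - 5/7
L_2(s) = (s + 5)(s + 3)(s - 4) / [-40] = -(1/40)s^3 - (1/10)s^2 + (17/40)s + 3/2
L_3(s) = (s + 5)(s + 3)(s + 1) / [315] = (1/315)s^3 + (1/35)s^2 + (23/315)s + 1/21
f(s) = 6·L_0 + 8·L_1 + (-5)·L_2 + (-2)·L_3
Only the coefficient of s is needed; take it from each L_i and combine:
6·(13/72) + 8·(-19/28) + (-5)·(17/40) + (-2)·(23/315) = -16673/2520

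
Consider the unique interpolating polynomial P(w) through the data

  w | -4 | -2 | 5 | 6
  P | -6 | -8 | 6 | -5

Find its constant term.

Build the Lagrange basis polynomials:
L_0(w) = (w + 2)(w - 5)(w - 6) / [-180] = -(1/180)w^3 + (1/20)w^2 - (2/45)w - 1/3
L_1(w) = (w + 4)(w - 5)(w - 6) / [112] = (1/112)w^3 - (1/16)w^2 - (1/8)w + 15/14
L_2(w) = (w + 4)(w + 2)(w - 6) / [-63] = -(1/63)w^3 + (4/9)w + 16/21
L_3(w) = (w + 4)(w + 2)(w - 5) / [80] = (1/80)w^3 + (1/80)w^2 - (11/40)w - 1/2
P(w) = (-6)·L_0 + (-8)·L_1 + 6·L_2 + (-5)·L_3
Only the constant term is needed; take it from each L_i and combine:
(-6)·(-1/3) + (-8)·(15/14) + 6·(16/21) + (-5)·(-1/2) = 1/2

1/2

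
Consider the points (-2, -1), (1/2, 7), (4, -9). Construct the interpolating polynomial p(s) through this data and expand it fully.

Build the Lagrange basis polynomials:
L_0(s) = (s - 1/2)(s - 4) / [15] = (1/15)s^2 - (3/10)s + 2/15
L_1(s) = (s + 2)(s - 4) / [-35/4] = -(4/35)s^2 + (8/35)s + 32/35
L_2(s) = (s + 2)(s - 1/2) / [21] = (1/21)s^2 + (1/14)s - 1/21
p(s) = (-1)·L_0 + 7·L_1 + (-9)·L_2
  (-1)·L_0(s) = -(1/15)s^2 + (3/10)s - 2/15
  7·L_1(s) = -(4/5)s^2 + (8/5)s + 32/5
  (-9)·L_2(s) = -(3/7)s^2 - (9/14)s + 3/7
Adding term by term: -(136/105)s^2 + (44/35)s + 703/105

p(s) = -(136/105)s^2 + (44/35)s + 703/105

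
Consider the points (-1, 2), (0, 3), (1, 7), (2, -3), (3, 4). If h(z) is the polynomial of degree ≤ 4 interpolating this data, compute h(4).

L_0(4) = (4)·(3)·(2)·(1)/[(-1)·(-2)·(-3)·(-4)] = 1
L_1(4) = (5)·(3)·(2)·(1)/[(1)·(-1)·(-2)·(-3)] = -5
L_2(4) = (5)·(4)·(2)·(1)/[(2)·(1)·(-1)·(-2)] = 10
L_3(4) = (5)·(4)·(3)·(1)/[(3)·(2)·(1)·(-1)] = -10
L_4(4) = (5)·(4)·(3)·(2)/[(4)·(3)·(2)·(1)] = 5
Sum: 2·(1) + 3·(-5) + 7·(10) + (-3)·(-10) + 4·(5) = 107

107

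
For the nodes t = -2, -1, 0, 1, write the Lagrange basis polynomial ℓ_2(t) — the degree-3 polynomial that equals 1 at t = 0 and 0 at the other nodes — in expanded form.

ℓ_2(t) = -(1/2)t^3 - t^2 + (1/2)t + 1

ℓ_2(t) = (t + 2)(t + 1)(t - 1) / [(2)·(1)·(-1)]
       = (t^3 + 2t^2 - t - 2) / (-2)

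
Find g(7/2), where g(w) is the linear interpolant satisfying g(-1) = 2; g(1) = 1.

-1/4

Evaluate each Lagrange basis at w = 7/2:
L_0(7/2) = (5/2)/[(-2)] = -5/4
L_1(7/2) = (9/2)/[(2)] = 9/4
Sum: 2·(-5/4) + 1·(9/4) = -1/4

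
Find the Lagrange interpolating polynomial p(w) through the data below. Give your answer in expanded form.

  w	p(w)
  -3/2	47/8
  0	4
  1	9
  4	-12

p(w) = -w^3 + 2w^2 + 4w + 4

L_0(w) = w(w - 1)(w - 4) / [-165/8] = -(8/165)w^3 + (8/33)w^2 - (32/165)w
L_1(w) = (w + 3/2)(w - 1)(w - 4) / [6] = (1/6)w^3 - (7/12)w^2 - (7/12)w + 1
L_2(w) = (w + 3/2)w(w - 4) / [-15/2] = -(2/15)w^3 + (1/3)w^2 + (4/5)w
L_3(w) = (w + 3/2)w(w - 1) / [66] = (1/66)w^3 + (1/132)w^2 - (1/44)w
p(w) = (47/8)·L_0 + 4·L_1 + 9·L_2 + (-12)·L_3
  (47/8)·L_0(w) = -(47/165)w^3 + (47/33)w^2 - (188/165)w
  4·L_1(w) = (2/3)w^3 - (7/3)w^2 - (7/3)w + 4
  9·L_2(w) = -(6/5)w^3 + 3w^2 + (36/5)w
  (-12)·L_3(w) = -(2/11)w^3 - (1/11)w^2 + (3/11)w
Adding term by term: -w^3 + 2w^2 + 4w + 4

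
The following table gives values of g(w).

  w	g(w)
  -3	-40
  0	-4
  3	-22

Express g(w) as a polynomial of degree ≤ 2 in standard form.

Build the Lagrange basis polynomials:
L_0(w) = w(w - 3) / [18] = (1/18)w^2 - (1/6)w
L_1(w) = (w + 3)(w - 3) / [-9] = -(1/9)w^2 + 1
L_2(w) = (w + 3)w / [18] = (1/18)w^2 + (1/6)w
g(w) = (-40)·L_0 + (-4)·L_1 + (-22)·L_2
  (-40)·L_0(w) = -(20/9)w^2 + (20/3)w
  (-4)·L_1(w) = (4/9)w^2 - 4
  (-22)·L_2(w) = -(11/9)w^2 - (11/3)w
Adding term by term: -3w^2 + 3w - 4

g(w) = -3w^2 + 3w - 4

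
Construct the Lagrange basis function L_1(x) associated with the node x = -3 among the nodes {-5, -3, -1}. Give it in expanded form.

L_1(x) = -(1/4)x^2 - (3/2)x - 5/4

L_1(x) = (x + 5)(x + 1) / [(2)·(-2)]
       = (x^2 + 6x + 5) / (-4)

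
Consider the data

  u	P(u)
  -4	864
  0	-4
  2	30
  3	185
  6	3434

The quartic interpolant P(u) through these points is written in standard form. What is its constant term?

Build the Lagrange basis polynomials:
L_0(u) = u(u - 2)(u - 3)(u - 6) / [1680] = (1/1680)u^4 - (11/1680)u^3 + (3/140)u^2 - (3/140)u
L_1(u) = (u + 4)(u - 2)(u - 3)(u - 6) / [-144] = -(1/144)u^4 + (7/144)u^3 + (1/18)u^2 - (3/4)u + 1
L_2(u) = (u + 4)u(u - 3)(u - 6) / [48] = (1/48)u^4 - (5/48)u^3 - (3/8)u^2 + (3/2)u
L_3(u) = (u + 4)u(u - 2)(u - 6) / [-63] = -(1/63)u^4 + (4/63)u^3 + (20/63)u^2 - (16/21)u
L_4(u) = (u + 4)u(u - 2)(u - 3) / [720] = (1/720)u^4 - (1/720)u^3 - (7/360)u^2 + (1/30)u
P(u) = 864·L_0 + (-4)·L_1 + 30·L_2 + 185·L_3 + 3434·L_4
Only the constant term is needed; take it from each L_i and combine:
864·(0) + (-4)·(1) + 30·(0) + 185·(0) + 3434·(0) = -4

-4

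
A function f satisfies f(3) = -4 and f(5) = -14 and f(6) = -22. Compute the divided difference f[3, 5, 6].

-1

f[3,5] = (-14 - (-4)) / (5 - 3) = -5
f[5,6] = (-22 - (-14)) / (6 - 5) = -8
f[3,5,6] = (-8 - (-5)) / (6 - 3) = -1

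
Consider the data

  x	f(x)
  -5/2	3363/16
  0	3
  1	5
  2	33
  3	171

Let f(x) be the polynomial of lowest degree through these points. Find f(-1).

Evaluate each Lagrange basis at x = -1:
L_0(-1) = (-1)·(-2)·(-3)·(-4)/[(-5/2)·(-7/2)·(-9/2)·(-11/2)] = 128/1155
L_1(-1) = (3/2)·(-2)·(-3)·(-4)/[(5/2)·(-1)·(-2)·(-3)] = 12/5
L_2(-1) = (3/2)·(-1)·(-3)·(-4)/[(7/2)·(1)·(-1)·(-2)] = -18/7
L_3(-1) = (3/2)·(-1)·(-2)·(-4)/[(9/2)·(2)·(1)·(-1)] = 4/3
L_4(-1) = (3/2)·(-1)·(-2)·(-3)/[(11/2)·(3)·(2)·(1)] = -3/11
Sum: 3363/16·(128/1155) + 3·(12/5) + 5·(-18/7) + 33·(4/3) + 171·(-3/11) = 15

15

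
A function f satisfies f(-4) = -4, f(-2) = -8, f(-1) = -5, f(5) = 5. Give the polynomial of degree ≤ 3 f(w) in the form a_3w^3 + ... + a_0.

f(w) = -(13/63)w^3 + (2/9)w^2 + (46/9)w - 20/63

Newton's divided differences:
f[-4,-2] = (-8 - (-4)) / (-2 - (-4)) = -2
f[-2,-1] = (-5 - (-8)) / (-1 - (-2)) = 3
f[-1,5] = (5 - (-5)) / (5 - (-1)) = 5/3
f[-4,-2,-1] = (3 - (-2)) / (-1 - (-4)) = 5/3
f[-2,-1,5] = (5/3 - 3) / (5 - (-2)) = -4/21
f[-4,-2,-1,5] = (-4/21 - 5/3) / (5 - (-4)) = -13/63
f(w) = -4 + (-2)·(w + 4) + (5/3)·(w + 4)(w + 2) + (-13/63)·(w + 4)(w + 2)(w + 1)
Expanding: f(w) = -(13/63)w^3 + (2/9)w^2 + (46/9)w - 20/63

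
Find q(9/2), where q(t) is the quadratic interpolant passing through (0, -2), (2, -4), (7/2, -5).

Evaluate each Lagrange basis at t = 9/2:
L_0(9/2) = (5/2)·(1)/[(-2)·(-7/2)] = 5/14
L_1(9/2) = (9/2)·(1)/[(2)·(-3/2)] = -3/2
L_2(9/2) = (9/2)·(5/2)/[(7/2)·(3/2)] = 15/7
Sum: (-2)·(5/14) + (-4)·(-3/2) + (-5)·(15/7) = -38/7

-38/7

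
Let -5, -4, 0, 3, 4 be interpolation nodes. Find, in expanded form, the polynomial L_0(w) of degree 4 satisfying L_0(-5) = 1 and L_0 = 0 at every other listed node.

L_0(w) = (w + 4)w(w - 3)(w - 4) / [(-1)·(-5)·(-8)·(-9)]
       = (w^4 - 3w^3 - 16w^2 + 48w) / (360)

L_0(w) = (1/360)w^4 - (1/120)w^3 - (2/45)w^2 + (2/15)w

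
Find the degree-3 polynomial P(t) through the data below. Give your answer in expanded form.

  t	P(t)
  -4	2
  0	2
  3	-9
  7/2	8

L_0(t) = t(t - 3)(t - 7/2) / [-210] = -(1/210)t^3 + (13/420)t^2 - (1/20)t
L_1(t) = (t + 4)(t - 3)(t - 7/2) / [42] = (1/42)t^3 - (5/84)t^2 - (31/84)t + 1
L_2(t) = (t + 4)t(t - 7/2) / [-21/2] = -(2/21)t^3 - (1/21)t^2 + (4/3)t
L_3(t) = (t + 4)t(t - 3) / [105/8] = (8/105)t^3 + (8/105)t^2 - (32/35)t
P(t) = 2·L_0 + 2·L_1 + (-9)·L_2 + 8·L_3
  2·L_0(t) = -(1/105)t^3 + (13/210)t^2 - (1/10)t
  2·L_1(t) = (1/21)t^3 - (5/42)t^2 - (31/42)t + 2
  (-9)·L_2(t) = (6/7)t^3 + (3/7)t^2 - 12t
  8·L_3(t) = (64/105)t^3 + (64/105)t^2 - (256/35)t
Adding term by term: (158/105)t^3 + (103/105)t^2 - (2116/105)t + 2

P(t) = (158/105)t^3 + (103/105)t^2 - (2116/105)t + 2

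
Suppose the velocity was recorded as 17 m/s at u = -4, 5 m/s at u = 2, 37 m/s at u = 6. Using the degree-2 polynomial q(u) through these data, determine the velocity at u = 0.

1

Evaluate each Lagrange basis at u = 0:
L_0(0) = (-2)·(-6)/[(-6)·(-10)] = 1/5
L_1(0) = (4)·(-6)/[(6)·(-4)] = 1
L_2(0) = (4)·(-2)/[(10)·(4)] = -1/5
Sum: 17·(1/5) + 5·(1) + 37·(-1/5) = 1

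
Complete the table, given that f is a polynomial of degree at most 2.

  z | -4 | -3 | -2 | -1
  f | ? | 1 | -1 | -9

The 3 known values determine f uniquely (degree ≤ 2).
L_0(-4) = (-2)·(-3)/[(-1)·(-2)] = 3
L_1(-4) = (-1)·(-3)/[(1)·(-1)] = -3
L_2(-4) = (-1)·(-2)/[(2)·(1)] = 1
Sum: 1·(3) + (-1)·(-3) + (-9)·(1) = -3

-3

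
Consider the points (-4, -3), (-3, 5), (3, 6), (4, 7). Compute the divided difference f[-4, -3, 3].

f[-4,-3] = (5 - (-3)) / (-3 - (-4)) = 8
f[-3,3] = (6 - 5) / (3 - (-3)) = 1/6
f[-4,-3,3] = (1/6 - 8) / (3 - (-4)) = -47/42

-47/42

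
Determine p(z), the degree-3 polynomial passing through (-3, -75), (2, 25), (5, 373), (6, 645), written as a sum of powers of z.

L_0(z) = (z - 2)(z - 5)(z - 6) / [-360] = -(1/360)z^3 + (13/360)z^2 - (13/90)z + 1/6
L_1(z) = (z + 3)(z - 5)(z - 6) / [60] = (1/60)z^3 - (2/15)z^2 - (1/20)z + 3/2
L_2(z) = (z + 3)(z - 2)(z - 6) / [-24] = -(1/24)z^3 + (5/24)z^2 + (1/2)z - 3/2
L_3(z) = (z + 3)(z - 2)(z - 5) / [36] = (1/36)z^3 - (1/9)z^2 - (11/36)z + 5/6
p(z) = (-75)·L_0 + 25·L_1 + 373·L_2 + 645·L_3
  (-75)·L_0(z) = (5/24)z^3 - (65/24)z^2 + (65/6)z - 25/2
  25·L_1(z) = (5/12)z^3 - (10/3)z^2 - (5/4)z + 75/2
  373·L_2(z) = -(373/24)z^3 + (1865/24)z^2 + (373/2)z - 1119/2
  645·L_3(z) = (215/12)z^3 - (215/3)z^2 - (2365/12)z + 1075/2
Adding term by term: 3z^3 - z + 3

p(z) = 3z^3 - z + 3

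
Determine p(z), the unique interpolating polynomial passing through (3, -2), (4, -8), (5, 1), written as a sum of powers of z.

Build the Lagrange basis polynomials:
L_0(z) = (z - 4)(z - 5) / [2] = (1/2)z^2 - (9/2)z + 10
L_1(z) = (z - 3)(z - 5) / [-1] = -z^2 + 8z - 15
L_2(z) = (z - 3)(z - 4) / [2] = (1/2)z^2 - (7/2)z + 6
p(z) = (-2)·L_0 + (-8)·L_1 + 1·L_2
  (-2)·L_0(z) = -z^2 + 9z - 20
  (-8)·L_1(z) = 8z^2 - 64z + 120
  1·L_2(z) = (1/2)z^2 - (7/2)z + 6
Adding term by term: (15/2)z^2 - (117/2)z + 106

p(z) = (15/2)z^2 - (117/2)z + 106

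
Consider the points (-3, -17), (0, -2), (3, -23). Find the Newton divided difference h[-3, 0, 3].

-2

h[-3,0] = (-2 - (-17)) / (0 - (-3)) = 5
h[0,3] = (-23 - (-2)) / (3 - 0) = -7
h[-3,0,3] = (-7 - 5) / (3 - (-3)) = -2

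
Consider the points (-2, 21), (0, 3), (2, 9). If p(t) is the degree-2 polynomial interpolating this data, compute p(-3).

39

Using Newton's divided-difference form:
p[-2,0] = (3 - 21) / (0 - (-2)) = -9
p[0,2] = (9 - 3) / (2 - 0) = 3
p[-2,0,2] = (3 - (-9)) / (2 - (-2)) = 3
p(-3) = 21 + (-9)·(-1) + 3·(-1)·(-3) = 39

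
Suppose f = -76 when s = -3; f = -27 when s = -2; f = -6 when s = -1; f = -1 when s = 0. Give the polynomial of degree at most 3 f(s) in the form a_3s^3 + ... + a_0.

Build the Lagrange basis polynomials:
L_0(s) = (s + 2)(s + 1)s / [-6] = -(1/6)s^3 - (1/2)s^2 - (1/3)s
L_1(s) = (s + 3)(s + 1)s / [2] = (1/2)s^3 + 2s^2 + (3/2)s
L_2(s) = (s + 3)(s + 2)s / [-2] = -(1/2)s^3 - (5/2)s^2 - 3s
L_3(s) = (s + 3)(s + 2)(s + 1) / [6] = (1/6)s^3 + s^2 + (11/6)s + 1
f(s) = (-76)·L_0 + (-27)·L_1 + (-6)·L_2 + (-1)·L_3
  (-76)·L_0(s) = (38/3)s^3 + 38s^2 + (76/3)s
  (-27)·L_1(s) = -(27/2)s^3 - 54s^2 - (81/2)s
  (-6)·L_2(s) = 3s^3 + 15s^2 + 18s
  (-1)·L_3(s) = -(1/6)s^3 - s^2 - (11/6)s - 1
Adding term by term: 2s^3 - 2s^2 + s - 1

f(s) = 2s^3 - 2s^2 + s - 1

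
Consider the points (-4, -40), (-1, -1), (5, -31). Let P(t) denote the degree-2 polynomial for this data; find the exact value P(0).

4

Using Newton's divided-difference form:
P[-4,-1] = (-1 - (-40)) / (-1 - (-4)) = 13
P[-1,5] = (-31 - (-1)) / (5 - (-1)) = -5
P[-4,-1,5] = (-5 - 13) / (5 - (-4)) = -2
P(0) = -40 + 13·(4) + (-2)·(4)·(1) = 4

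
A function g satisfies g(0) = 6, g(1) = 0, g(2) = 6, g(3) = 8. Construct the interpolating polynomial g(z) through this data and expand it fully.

g(z) = -(8/3)z^3 + 14z^2 - (52/3)z + 6

Build the Lagrange basis polynomials:
L_0(z) = (z - 1)(z - 2)(z - 3) / [-6] = -(1/6)z^3 + z^2 - (11/6)z + 1
L_1(z) = z(z - 2)(z - 3) / [2] = (1/2)z^3 - (5/2)z^2 + 3z
L_2(z) = z(z - 1)(z - 3) / [-2] = -(1/2)z^3 + 2z^2 - (3/2)z
L_3(z) = z(z - 1)(z - 2) / [6] = (1/6)z^3 - (1/2)z^2 + (1/3)z
g(z) = 6·L_0 + 0·L_1 + 6·L_2 + 8·L_3
  6·L_0(z) = -z^3 + 6z^2 - 11z + 6
  0·L_1(z) = 0
  6·L_2(z) = -3z^3 + 12z^2 - 9z
  8·L_3(z) = (4/3)z^3 - 4z^2 + (8/3)z
Adding term by term: -(8/3)z^3 + 14z^2 - (52/3)z + 6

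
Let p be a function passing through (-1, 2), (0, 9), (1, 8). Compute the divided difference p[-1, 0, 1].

p[-1,0] = (9 - 2) / (0 - (-1)) = 7
p[0,1] = (8 - 9) / (1 - 0) = -1
p[-1,0,1] = (-1 - 7) / (1 - (-1)) = -4

-4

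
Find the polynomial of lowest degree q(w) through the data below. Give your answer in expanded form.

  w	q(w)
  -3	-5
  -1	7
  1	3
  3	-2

L_0(w) = (w + 1)(w - 1)(w - 3) / [-48] = -(1/48)w^3 + (1/16)w^2 + (1/48)w - 1/16
L_1(w) = (w + 3)(w - 1)(w - 3) / [16] = (1/16)w^3 - (1/16)w^2 - (9/16)w + 9/16
L_2(w) = (w + 3)(w + 1)(w - 3) / [-16] = -(1/16)w^3 - (1/16)w^2 + (9/16)w + 9/16
L_3(w) = (w + 3)(w + 1)(w - 1) / [48] = (1/48)w^3 + (1/16)w^2 - (1/48)w - 1/16
q(w) = (-5)·L_0 + 7·L_1 + 3·L_2 + (-2)·L_3
  (-5)·L_0(w) = (5/48)w^3 - (5/16)w^2 - (5/48)w + 5/16
  7·L_1(w) = (7/16)w^3 - (7/16)w^2 - (63/16)w + 63/16
  3·L_2(w) = -(3/16)w^3 - (3/16)w^2 + (27/16)w + 27/16
  (-2)·L_3(w) = -(1/24)w^3 - (1/8)w^2 + (1/24)w + 1/8
Adding term by term: (5/16)w^3 - (17/16)w^2 - (37/16)w + 97/16

q(w) = (5/16)w^3 - (17/16)w^2 - (37/16)w + 97/16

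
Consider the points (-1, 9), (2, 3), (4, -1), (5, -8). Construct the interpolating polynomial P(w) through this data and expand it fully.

Build the Lagrange basis polynomials:
L_0(w) = (w - 2)(w - 4)(w - 5) / [-90] = -(1/90)w^3 + (11/90)w^2 - (19/45)w + 4/9
L_1(w) = (w + 1)(w - 4)(w - 5) / [18] = (1/18)w^3 - (4/9)w^2 + (11/18)w + 10/9
L_2(w) = (w + 1)(w - 2)(w - 5) / [-10] = -(1/10)w^3 + (3/5)w^2 - (3/10)w - 1
L_3(w) = (w + 1)(w - 2)(w - 4) / [18] = (1/18)w^3 - (5/18)w^2 + (1/9)w + 4/9
P(w) = 9·L_0 + 3·L_1 + (-1)·L_2 + (-8)·L_3
  9·L_0(w) = -(1/10)w^3 + (11/10)w^2 - (19/5)w + 4
  3·L_1(w) = (1/6)w^3 - (4/3)w^2 + (11/6)w + 10/3
  (-1)·L_2(w) = (1/10)w^3 - (3/5)w^2 + (3/10)w + 1
  (-8)·L_3(w) = -(4/9)w^3 + (20/9)w^2 - (8/9)w - 32/9
Adding term by term: -(5/18)w^3 + (25/18)w^2 - (23/9)w + 43/9

P(w) = -(5/18)w^3 + (25/18)w^2 - (23/9)w + 43/9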